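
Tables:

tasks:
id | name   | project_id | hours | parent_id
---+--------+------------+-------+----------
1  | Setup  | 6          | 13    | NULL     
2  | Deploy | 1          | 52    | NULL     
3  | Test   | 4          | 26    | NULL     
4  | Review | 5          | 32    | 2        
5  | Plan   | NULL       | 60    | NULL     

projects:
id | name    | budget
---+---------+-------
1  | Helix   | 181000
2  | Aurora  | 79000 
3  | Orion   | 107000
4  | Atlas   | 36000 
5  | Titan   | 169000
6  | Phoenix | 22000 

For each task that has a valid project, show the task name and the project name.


INNER JOIN keeps only tasks rows whose project_id matches an id in projects. Walk through each task:
  - task 1 (Setup): project_id=6 -> matches Phoenix
  - task 2 (Deploy): project_id=1 -> matches Helix
  - task 3 (Test): project_id=4 -> matches Atlas
  - task 4 (Review): project_id=5 -> matches Titan
  - task 5 (Plan): project_id=NULL, no match -> dropped
So 1 of 5 rows is dropped.

SQL:
SELECT a.name, b.name AS project
FROM tasks a
INNER JOIN projects b ON a.project_id = b.id

Result:
name   | project
-------+--------
Setup  | Phoenix
Deploy | Helix  
Test   | Atlas  
Review | Titan  


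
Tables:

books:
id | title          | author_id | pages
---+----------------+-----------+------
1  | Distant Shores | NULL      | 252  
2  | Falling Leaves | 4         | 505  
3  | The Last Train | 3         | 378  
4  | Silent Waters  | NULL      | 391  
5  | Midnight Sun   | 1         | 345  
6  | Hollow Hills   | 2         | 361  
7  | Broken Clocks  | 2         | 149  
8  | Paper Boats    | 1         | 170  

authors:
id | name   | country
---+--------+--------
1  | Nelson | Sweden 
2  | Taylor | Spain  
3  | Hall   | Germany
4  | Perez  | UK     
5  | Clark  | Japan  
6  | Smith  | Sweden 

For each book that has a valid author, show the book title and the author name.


INNER JOIN keeps only books rows whose author_id matches an id in authors. Walk through each book:
  - book 1 (Distant Shores): author_id=NULL, no match -> dropped
  - book 2 (Falling Leaves): author_id=4 -> matches Perez
  - book 3 (The Last Train): author_id=3 -> matches Hall
  - book 4 (Silent Waters): author_id=NULL, no match -> dropped
  - book 5 (Midnight Sun): author_id=1 -> matches Nelson
  - book 6 (Hollow Hills): author_id=2 -> matches Taylor
  - book 7 (Broken Clocks): author_id=2 -> matches Taylor
  - book 8 (Paper Boats): author_id=1 -> matches Nelson
So 2 of 8 rows are dropped.

SQL:
SELECT a.title, b.name AS author
FROM books a
INNER JOIN authors b ON a.author_id = b.id

Result:
title          | author
---------------+-------
Falling Leaves | Perez 
The Last Train | Hall  
Midnight Sun   | Nelson
Hollow Hills   | Taylor
Broken Clocks  | Taylor
Paper Boats    | Nelson


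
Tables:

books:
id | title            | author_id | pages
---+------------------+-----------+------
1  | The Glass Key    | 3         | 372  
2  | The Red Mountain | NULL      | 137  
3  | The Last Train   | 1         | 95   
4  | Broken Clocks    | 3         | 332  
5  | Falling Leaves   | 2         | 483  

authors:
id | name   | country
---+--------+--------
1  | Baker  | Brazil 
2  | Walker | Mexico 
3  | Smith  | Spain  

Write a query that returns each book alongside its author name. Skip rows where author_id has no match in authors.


INNER JOIN keeps only books rows whose author_id matches an id in authors. Walk through each book:
  - book 1 (The Glass Key): author_id=3 -> matches Smith
  - book 2 (The Red Mountain): author_id=NULL, no match -> dropped
  - book 3 (The Last Train): author_id=1 -> matches Baker
  - book 4 (Broken Clocks): author_id=3 -> matches Smith
  - book 5 (Falling Leaves): author_id=2 -> matches Walker
So 1 of 5 rows is dropped.

SQL:
SELECT a.title, b.name AS author
FROM books a
INNER JOIN authors b ON a.author_id = b.id

Result:
title          | author
---------------+-------
The Glass Key  | Smith 
The Last Train | Baker 
Broken Clocks  | Smith 
Falling Leaves | Walker


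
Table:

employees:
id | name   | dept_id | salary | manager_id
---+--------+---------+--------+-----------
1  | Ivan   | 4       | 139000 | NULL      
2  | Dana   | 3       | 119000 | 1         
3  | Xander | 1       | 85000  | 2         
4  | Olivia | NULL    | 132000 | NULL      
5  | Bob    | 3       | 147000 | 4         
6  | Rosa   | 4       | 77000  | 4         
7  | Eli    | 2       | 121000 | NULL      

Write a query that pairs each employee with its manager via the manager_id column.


This is a self-join: employees is joined to a second copy of itself, matching each row's manager_id to another row's id. Use LEFT JOIN so rows with manager_id=NULL are kept.
  - employee 1 (Ivan): manager_id=NULL -> NULL
  - employee 2 (Dana): manager_id=1 -> Ivan
  - employee 3 (Xander): manager_id=2 -> Dana
  - employee 4 (Olivia): manager_id=NULL -> NULL
  - employee 5 (Bob): manager_id=4 -> Olivia
  - employee 6 (Rosa): manager_id=4 -> Olivia
  - employee 7 (Eli): manager_id=NULL -> NULL

SQL:
SELECT a.name AS item, b.name AS manager
FROM employees a
LEFT JOIN employees b ON a.manager_id = b.id

Result:
item   | manager
-------+--------
Ivan   | NULL   
Dana   | Ivan   
Xander | Dana   
Olivia | NULL   
Bob    | Olivia 
Rosa   | Olivia 
Eli    | NULL   


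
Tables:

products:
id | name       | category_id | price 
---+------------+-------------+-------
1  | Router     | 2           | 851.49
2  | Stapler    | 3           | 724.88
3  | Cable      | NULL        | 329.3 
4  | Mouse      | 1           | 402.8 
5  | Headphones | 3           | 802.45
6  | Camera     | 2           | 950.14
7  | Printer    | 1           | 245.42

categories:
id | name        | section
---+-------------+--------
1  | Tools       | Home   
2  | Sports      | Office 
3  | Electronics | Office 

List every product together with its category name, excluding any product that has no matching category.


INNER JOIN keeps only products rows whose category_id matches an id in categories. Walk through each product:
  - product 1 (Router): category_id=2 -> matches Sports
  - product 2 (Stapler): category_id=3 -> matches Electronics
  - product 3 (Cable): category_id=NULL, no match -> dropped
  - product 4 (Mouse): category_id=1 -> matches Tools
  - product 5 (Headphones): category_id=3 -> matches Electronics
  - product 6 (Camera): category_id=2 -> matches Sports
  - product 7 (Printer): category_id=1 -> matches Tools
So 1 of 7 rows is dropped.

SQL:
SELECT a.name, b.name AS category
FROM products a
INNER JOIN categories b ON a.category_id = b.id

Result:
name       | category   
-----------+------------
Router     | Sports     
Stapler    | Electronics
Mouse      | Tools      
Headphones | Electronics
Camera     | Sports     
Printer    | Tools      


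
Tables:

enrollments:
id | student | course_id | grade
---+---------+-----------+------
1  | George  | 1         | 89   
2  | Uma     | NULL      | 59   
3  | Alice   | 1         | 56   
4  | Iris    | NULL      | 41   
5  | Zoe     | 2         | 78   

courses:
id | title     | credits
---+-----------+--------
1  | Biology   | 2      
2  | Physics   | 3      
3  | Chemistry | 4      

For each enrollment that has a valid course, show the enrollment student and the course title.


INNER JOIN keeps only enrollments rows whose course_id matches an id in courses. Walk through each enrollment:
  - enrollment 1 (George): course_id=1 -> matches Biology
  - enrollment 2 (Uma): course_id=NULL, no match -> dropped
  - enrollment 3 (Alice): course_id=1 -> matches Biology
  - enrollment 4 (Iris): course_id=NULL, no match -> dropped
  - enrollment 5 (Zoe): course_id=2 -> matches Physics
So 2 of 5 rows are dropped.

SQL:
SELECT a.student, b.title AS course
FROM enrollments a
INNER JOIN courses b ON a.course_id = b.id

Result:
student | course 
--------+--------
George  | Biology
Alice   | Biology
Zoe     | Physics


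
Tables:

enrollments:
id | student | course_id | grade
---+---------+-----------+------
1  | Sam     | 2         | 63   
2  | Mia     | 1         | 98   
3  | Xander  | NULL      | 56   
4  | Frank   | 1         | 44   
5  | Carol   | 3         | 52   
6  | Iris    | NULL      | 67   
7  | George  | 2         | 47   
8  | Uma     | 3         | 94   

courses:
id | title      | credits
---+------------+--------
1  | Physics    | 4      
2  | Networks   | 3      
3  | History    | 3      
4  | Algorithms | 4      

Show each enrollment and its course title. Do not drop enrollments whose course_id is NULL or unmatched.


LEFT JOIN keeps every row from enrollments (the left table); where course_id has no match in courses, the course columns become NULL. Walk through each enrollment:
  - enrollment 1 (Sam): course_id=2 -> matches Networks
  - enrollment 2 (Mia): course_id=1 -> matches Physics
  - enrollment 3 (Xander): course_id=NULL, no match -> kept with NULL
  - enrollment 4 (Frank): course_id=1 -> matches Physics
  - enrollment 5 (Carol): course_id=3 -> matches History
  - enrollment 6 (Iris): course_id=NULL, no match -> kept with NULL
  - enrollment 7 (George): course_id=2 -> matches Networks
  - enrollment 8 (Uma): course_id=3 -> matches History
All 8 rows appear; 2 have NULL course.

SQL:
SELECT a.student, b.title AS course
FROM enrollments a
LEFT JOIN courses b ON a.course_id = b.id

Result:
student | course  
--------+---------
Sam     | Networks
Mia     | Physics 
Xander  | NULL    
Frank   | Physics 
Carol   | History 
Iris    | NULL    
George  | Networks
Uma     | History 


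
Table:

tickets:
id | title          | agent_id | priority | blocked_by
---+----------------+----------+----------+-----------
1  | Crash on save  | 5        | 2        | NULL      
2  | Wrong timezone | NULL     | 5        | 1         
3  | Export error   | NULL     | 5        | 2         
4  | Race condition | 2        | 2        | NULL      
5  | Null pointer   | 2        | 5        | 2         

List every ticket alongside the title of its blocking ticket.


This is a self-join: tickets is joined to a second copy of itself, matching each row's blocked_by to another row's id. Use LEFT JOIN so rows with blocked_by=NULL are kept.
  - ticket 1 (Crash on save): blocked_by=NULL -> NULL
  - ticket 2 (Wrong timezone): blocked_by=1 -> Crash on save
  - ticket 3 (Export error): blocked_by=2 -> Wrong timezone
  - ticket 4 (Race condition): blocked_by=NULL -> NULL
  - ticket 5 (Null pointer): blocked_by=2 -> Wrong timezone

SQL:
SELECT a.title AS item, b.title AS blocked_by
FROM tickets a
LEFT JOIN tickets b ON a.blocked_by = b.id

Result:
item           | blocked_by    
---------------+---------------
Crash on save  | NULL          
Wrong timezone | Crash on save 
Export error   | Wrong timezone
Race condition | NULL          
Null pointer   | Wrong timezone


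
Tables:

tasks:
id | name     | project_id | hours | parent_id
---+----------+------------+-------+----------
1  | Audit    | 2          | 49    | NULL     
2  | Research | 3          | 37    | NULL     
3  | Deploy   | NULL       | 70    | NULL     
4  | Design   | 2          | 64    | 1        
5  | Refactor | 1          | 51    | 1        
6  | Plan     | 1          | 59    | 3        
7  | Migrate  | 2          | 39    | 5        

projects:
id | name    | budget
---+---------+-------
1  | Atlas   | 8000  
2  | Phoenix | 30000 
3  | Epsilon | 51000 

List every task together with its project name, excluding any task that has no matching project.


INNER JOIN keeps only tasks rows whose project_id matches an id in projects. Walk through each task:
  - task 1 (Audit): project_id=2 -> matches Phoenix
  - task 2 (Research): project_id=3 -> matches Epsilon
  - task 3 (Deploy): project_id=NULL, no match -> dropped
  - task 4 (Design): project_id=2 -> matches Phoenix
  - task 5 (Refactor): project_id=1 -> matches Atlas
  - task 6 (Plan): project_id=1 -> matches Atlas
  - task 7 (Migrate): project_id=2 -> matches Phoenix
So 1 of 7 rows is dropped.

SQL:
SELECT a.name, b.name AS project
FROM tasks a
INNER JOIN projects b ON a.project_id = b.id

Result:
name     | project
---------+--------
Audit    | Phoenix
Research | Epsilon
Design   | Phoenix
Refactor | Atlas  
Plan     | Atlas  
Migrate  | Phoenix


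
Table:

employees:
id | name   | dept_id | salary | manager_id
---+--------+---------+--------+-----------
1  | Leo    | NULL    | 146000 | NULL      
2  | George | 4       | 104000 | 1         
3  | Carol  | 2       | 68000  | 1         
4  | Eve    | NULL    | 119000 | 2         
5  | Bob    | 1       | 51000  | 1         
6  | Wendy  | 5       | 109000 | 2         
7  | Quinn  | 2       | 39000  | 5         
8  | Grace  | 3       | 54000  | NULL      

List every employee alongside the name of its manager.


This is a self-join: employees is joined to a second copy of itself, matching each row's manager_id to another row's id. Use LEFT JOIN so rows with manager_id=NULL are kept.
  - employee 1 (Leo): manager_id=NULL -> NULL
  - employee 2 (George): manager_id=1 -> Leo
  - employee 3 (Carol): manager_id=1 -> Leo
  - employee 4 (Eve): manager_id=2 -> George
  - employee 5 (Bob): manager_id=1 -> Leo
  - employee 6 (Wendy): manager_id=2 -> George
  - employee 7 (Quinn): manager_id=5 -> Bob
  - employee 8 (Grace): manager_id=NULL -> NULL

SQL:
SELECT a.name AS item, b.name AS manager
FROM employees a
LEFT JOIN employees b ON a.manager_id = b.id

Result:
item   | manager
-------+--------
Leo    | NULL   
George | Leo    
Carol  | Leo    
Eve    | George 
Bob    | Leo    
Wendy  | George 
Quinn  | Bob    
Grace  | NULL   


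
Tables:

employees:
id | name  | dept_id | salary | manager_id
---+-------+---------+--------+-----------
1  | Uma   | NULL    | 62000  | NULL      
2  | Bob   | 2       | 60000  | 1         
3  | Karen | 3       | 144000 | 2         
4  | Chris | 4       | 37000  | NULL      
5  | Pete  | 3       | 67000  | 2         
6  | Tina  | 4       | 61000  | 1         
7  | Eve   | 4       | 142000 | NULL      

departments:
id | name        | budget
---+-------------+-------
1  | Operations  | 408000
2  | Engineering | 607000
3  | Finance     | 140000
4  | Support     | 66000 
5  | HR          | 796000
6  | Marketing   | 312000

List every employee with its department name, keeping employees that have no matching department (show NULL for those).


LEFT JOIN keeps every row from employees (the left table); where dept_id has no match in departments, the department columns become NULL. Walk through each employee:
  - employee 1 (Uma): dept_id=NULL, no match -> kept with NULL
  - employee 2 (Bob): dept_id=2 -> matches Engineering
  - employee 3 (Karen): dept_id=3 -> matches Finance
  - employee 4 (Chris): dept_id=4 -> matches Support
  - employee 5 (Pete): dept_id=3 -> matches Finance
  - employee 6 (Tina): dept_id=4 -> matches Support
  - employee 7 (Eve): dept_id=4 -> matches Support
All 7 rows appear; 1 has NULL department.

SQL:
SELECT a.name, b.name AS department
FROM employees a
LEFT JOIN departments b ON a.dept_id = b.id

Result:
name  | department 
------+------------
Uma   | NULL       
Bob   | Engineering
Karen | Finance    
Chris | Support    
Pete  | Finance    
Tina  | Support    
Eve   | Support    


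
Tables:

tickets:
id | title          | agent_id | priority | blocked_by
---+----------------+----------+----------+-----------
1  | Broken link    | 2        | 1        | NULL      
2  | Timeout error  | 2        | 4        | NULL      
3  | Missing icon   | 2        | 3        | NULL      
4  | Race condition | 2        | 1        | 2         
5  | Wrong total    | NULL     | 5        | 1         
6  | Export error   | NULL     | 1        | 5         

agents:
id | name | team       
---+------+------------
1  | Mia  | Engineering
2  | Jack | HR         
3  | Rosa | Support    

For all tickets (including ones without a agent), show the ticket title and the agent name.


LEFT JOIN keeps every row from tickets (the left table); where agent_id has no match in agents, the agent columns become NULL. Walk through each ticket:
  - ticket 1 (Broken link): agent_id=2 -> matches Jack
  - ticket 2 (Timeout error): agent_id=2 -> matches Jack
  - ticket 3 (Missing icon): agent_id=2 -> matches Jack
  - ticket 4 (Race condition): agent_id=2 -> matches Jack
  - ticket 5 (Wrong total): agent_id=NULL, no match -> kept with NULL
  - ticket 6 (Export error): agent_id=NULL, no match -> kept with NULL
All 6 rows appear; 2 have NULL agent.

SQL:
SELECT a.title, b.name AS agent
FROM tickets a
LEFT JOIN agents b ON a.agent_id = b.id

Result:
title          | agent
---------------+------
Broken link    | Jack 
Timeout error  | Jack 
Missing icon   | Jack 
Race condition | Jack 
Wrong total    | NULL 
Export error   | NULL 


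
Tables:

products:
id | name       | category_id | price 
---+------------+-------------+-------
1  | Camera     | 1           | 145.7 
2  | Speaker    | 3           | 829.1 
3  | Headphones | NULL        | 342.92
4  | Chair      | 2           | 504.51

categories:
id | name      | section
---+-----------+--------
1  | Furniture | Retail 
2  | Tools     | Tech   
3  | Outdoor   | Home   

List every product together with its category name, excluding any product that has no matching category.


INNER JOIN keeps only products rows whose category_id matches an id in categories. Walk through each product:
  - product 1 (Camera): category_id=1 -> matches Furniture
  - product 2 (Speaker): category_id=3 -> matches Outdoor
  - product 3 (Headphones): category_id=NULL, no match -> dropped
  - product 4 (Chair): category_id=2 -> matches Tools
So 1 of 4 rows is dropped.

SQL:
SELECT a.name, b.name AS category
FROM products a
INNER JOIN categories b ON a.category_id = b.id

Result:
name    | category 
--------+----------
Camera  | Furniture
Speaker | Outdoor  
Chair   | Tools    


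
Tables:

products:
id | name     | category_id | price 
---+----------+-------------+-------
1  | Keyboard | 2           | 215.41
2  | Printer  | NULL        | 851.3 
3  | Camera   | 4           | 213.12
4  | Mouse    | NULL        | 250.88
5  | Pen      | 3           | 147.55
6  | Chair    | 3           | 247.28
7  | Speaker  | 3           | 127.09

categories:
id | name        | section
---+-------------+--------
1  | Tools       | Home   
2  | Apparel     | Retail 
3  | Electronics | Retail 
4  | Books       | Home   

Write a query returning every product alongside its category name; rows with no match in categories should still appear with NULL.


LEFT JOIN keeps every row from products (the left table); where category_id has no match in categories, the category columns become NULL. Walk through each product:
  - product 1 (Keyboard): category_id=2 -> matches Apparel
  - product 2 (Printer): category_id=NULL, no match -> kept with NULL
  - product 3 (Camera): category_id=4 -> matches Books
  - product 4 (Mouse): category_id=NULL, no match -> kept with NULL
  - product 5 (Pen): category_id=3 -> matches Electronics
  - product 6 (Chair): category_id=3 -> matches Electronics
  - product 7 (Speaker): category_id=3 -> matches Electronics
All 7 rows appear; 2 have NULL category.

SQL:
SELECT a.name, b.name AS category
FROM products a
LEFT JOIN categories b ON a.category_id = b.id

Result:
name     | category   
---------+------------
Keyboard | Apparel    
Printer  | NULL       
Camera   | Books      
Mouse    | NULL       
Pen      | Electronics
Chair    | Electronics
Speaker  | Electronics


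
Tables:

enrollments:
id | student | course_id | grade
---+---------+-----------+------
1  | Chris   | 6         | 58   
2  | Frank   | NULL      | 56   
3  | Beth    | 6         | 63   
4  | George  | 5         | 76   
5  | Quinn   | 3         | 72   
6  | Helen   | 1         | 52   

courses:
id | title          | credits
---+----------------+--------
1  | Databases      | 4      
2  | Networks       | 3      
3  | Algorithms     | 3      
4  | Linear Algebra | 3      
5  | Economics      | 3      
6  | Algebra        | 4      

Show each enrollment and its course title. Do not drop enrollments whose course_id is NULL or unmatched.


LEFT JOIN keeps every row from enrollments (the left table); where course_id has no match in courses, the course columns become NULL. Walk through each enrollment:
  - enrollment 1 (Chris): course_id=6 -> matches Algebra
  - enrollment 2 (Frank): course_id=NULL, no match -> kept with NULL
  - enrollment 3 (Beth): course_id=6 -> matches Algebra
  - enrollment 4 (George): course_id=5 -> matches Economics
  - enrollment 5 (Quinn): course_id=3 -> matches Algorithms
  - enrollment 6 (Helen): course_id=1 -> matches Databases
All 6 rows appear; 1 has NULL course.

SQL:
SELECT a.student, b.title AS course
FROM enrollments a
LEFT JOIN courses b ON a.course_id = b.id

Result:
student | course    
--------+-----------
Chris   | Algebra   
Frank   | NULL      
Beth    | Algebra   
George  | Economics 
Quinn   | Algorithms
Helen   | Databases 


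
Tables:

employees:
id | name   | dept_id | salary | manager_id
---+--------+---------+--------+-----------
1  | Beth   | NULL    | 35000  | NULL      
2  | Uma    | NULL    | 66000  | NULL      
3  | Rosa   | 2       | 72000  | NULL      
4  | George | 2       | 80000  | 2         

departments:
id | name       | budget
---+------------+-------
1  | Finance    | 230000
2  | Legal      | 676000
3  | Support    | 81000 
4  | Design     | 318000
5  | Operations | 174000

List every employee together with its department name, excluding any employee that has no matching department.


INNER JOIN keeps only employees rows whose dept_id matches an id in departments. Walk through each employee:
  - employee 1 (Beth): dept_id=NULL, no match -> dropped
  - employee 2 (Uma): dept_id=NULL, no match -> dropped
  - employee 3 (Rosa): dept_id=2 -> matches Legal
  - employee 4 (George): dept_id=2 -> matches Legal
So 2 of 4 rows are dropped.

SQL:
SELECT a.name, b.name AS department
FROM employees a
INNER JOIN departments b ON a.dept_id = b.id

Result:
name   | department
-------+-----------
Rosa   | Legal     
George | Legal     


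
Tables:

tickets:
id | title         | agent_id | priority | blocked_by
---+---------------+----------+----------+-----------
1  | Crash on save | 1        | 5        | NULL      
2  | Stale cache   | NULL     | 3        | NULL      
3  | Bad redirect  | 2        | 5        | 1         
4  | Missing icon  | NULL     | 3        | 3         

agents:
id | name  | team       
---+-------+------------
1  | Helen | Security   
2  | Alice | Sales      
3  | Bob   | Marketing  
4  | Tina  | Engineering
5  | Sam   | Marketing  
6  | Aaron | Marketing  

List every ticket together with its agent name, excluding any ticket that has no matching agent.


INNER JOIN keeps only tickets rows whose agent_id matches an id in agents. Walk through each ticket:
  - ticket 1 (Crash on save): agent_id=1 -> matches Helen
  - ticket 2 (Stale cache): agent_id=NULL, no match -> dropped
  - ticket 3 (Bad redirect): agent_id=2 -> matches Alice
  - ticket 4 (Missing icon): agent_id=NULL, no match -> dropped
So 2 of 4 rows are dropped.

SQL:
SELECT a.title, b.name AS agent
FROM tickets a
INNER JOIN agents b ON a.agent_id = b.id

Result:
title         | agent
--------------+------
Crash on save | Helen
Bad redirect  | Alice


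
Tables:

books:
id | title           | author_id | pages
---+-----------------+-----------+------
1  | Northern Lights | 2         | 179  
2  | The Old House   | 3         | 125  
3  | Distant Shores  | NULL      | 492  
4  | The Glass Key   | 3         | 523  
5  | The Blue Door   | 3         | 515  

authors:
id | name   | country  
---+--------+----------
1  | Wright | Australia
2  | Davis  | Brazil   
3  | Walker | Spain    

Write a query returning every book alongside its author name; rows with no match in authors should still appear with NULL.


LEFT JOIN keeps every row from books (the left table); where author_id has no match in authors, the author columns become NULL. Walk through each book:
  - book 1 (Northern Lights): author_id=2 -> matches Davis
  - book 2 (The Old House): author_id=3 -> matches Walker
  - book 3 (Distant Shores): author_id=NULL, no match -> kept with NULL
  - book 4 (The Glass Key): author_id=3 -> matches Walker
  - book 5 (The Blue Door): author_id=3 -> matches Walker
All 5 rows appear; 1 has NULL author.

SQL:
SELECT a.title, b.name AS author
FROM books a
LEFT JOIN authors b ON a.author_id = b.id

Result:
title           | author
----------------+-------
Northern Lights | Davis 
The Old House   | Walker
Distant Shores  | NULL  
The Glass Key   | Walker
The Blue Door   | Walker


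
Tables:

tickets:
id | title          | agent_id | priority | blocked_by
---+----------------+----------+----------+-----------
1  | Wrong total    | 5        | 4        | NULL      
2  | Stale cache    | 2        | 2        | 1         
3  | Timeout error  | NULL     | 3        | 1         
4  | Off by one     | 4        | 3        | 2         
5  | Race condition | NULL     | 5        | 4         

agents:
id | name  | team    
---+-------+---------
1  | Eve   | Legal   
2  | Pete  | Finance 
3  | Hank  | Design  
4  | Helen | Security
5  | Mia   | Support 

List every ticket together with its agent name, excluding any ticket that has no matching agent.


INNER JOIN keeps only tickets rows whose agent_id matches an id in agents. Walk through each ticket:
  - ticket 1 (Wrong total): agent_id=5 -> matches Mia
  - ticket 2 (Stale cache): agent_id=2 -> matches Pete
  - ticket 3 (Timeout error): agent_id=NULL, no match -> dropped
  - ticket 4 (Off by one): agent_id=4 -> matches Helen
  - ticket 5 (Race condition): agent_id=NULL, no match -> dropped
So 2 of 5 rows are dropped.

SQL:
SELECT a.title, b.name AS agent
FROM tickets a
INNER JOIN agents b ON a.agent_id = b.id

Result:
title       | agent
------------+------
Wrong total | Mia  
Stale cache | Pete 
Off by one  | Helen


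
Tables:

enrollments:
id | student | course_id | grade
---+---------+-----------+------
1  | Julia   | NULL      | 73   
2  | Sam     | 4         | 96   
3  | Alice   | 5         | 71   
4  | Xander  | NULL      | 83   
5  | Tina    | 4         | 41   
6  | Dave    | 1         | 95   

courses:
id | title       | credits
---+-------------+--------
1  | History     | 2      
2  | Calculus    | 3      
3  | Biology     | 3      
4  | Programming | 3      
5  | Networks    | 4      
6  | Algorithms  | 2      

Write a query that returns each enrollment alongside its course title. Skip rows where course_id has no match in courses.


INNER JOIN keeps only enrollments rows whose course_id matches an id in courses. Walk through each enrollment:
  - enrollment 1 (Julia): course_id=NULL, no match -> dropped
  - enrollment 2 (Sam): course_id=4 -> matches Programming
  - enrollment 3 (Alice): course_id=5 -> matches Networks
  - enrollment 4 (Xander): course_id=NULL, no match -> dropped
  - enrollment 5 (Tina): course_id=4 -> matches Programming
  - enrollment 6 (Dave): course_id=1 -> matches History
So 2 of 6 rows are dropped.

SQL:
SELECT a.student, b.title AS course
FROM enrollments a
INNER JOIN courses b ON a.course_id = b.id

Result:
student | course     
--------+------------
Sam     | Programming
Alice   | Networks   
Tina    | Programming
Dave    | History    


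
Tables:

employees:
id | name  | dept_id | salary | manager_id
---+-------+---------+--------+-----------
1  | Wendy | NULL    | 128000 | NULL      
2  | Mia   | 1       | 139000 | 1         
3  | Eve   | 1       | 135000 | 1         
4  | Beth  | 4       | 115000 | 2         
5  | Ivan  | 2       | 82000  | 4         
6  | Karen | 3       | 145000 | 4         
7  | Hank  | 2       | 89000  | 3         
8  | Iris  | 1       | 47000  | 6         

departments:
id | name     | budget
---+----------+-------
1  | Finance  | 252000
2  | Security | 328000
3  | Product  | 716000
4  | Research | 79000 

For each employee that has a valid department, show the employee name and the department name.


INNER JOIN keeps only employees rows whose dept_id matches an id in departments. Walk through each employee:
  - employee 1 (Wendy): dept_id=NULL, no match -> dropped
  - employee 2 (Mia): dept_id=1 -> matches Finance
  - employee 3 (Eve): dept_id=1 -> matches Finance
  - employee 4 (Beth): dept_id=4 -> matches Research
  - employee 5 (Ivan): dept_id=2 -> matches Security
  - employee 6 (Karen): dept_id=3 -> matches Product
  - employee 7 (Hank): dept_id=2 -> matches Security
  - employee 8 (Iris): dept_id=1 -> matches Finance
So 1 of 8 rows is dropped.

SQL:
SELECT a.name, b.name AS department
FROM employees a
INNER JOIN departments b ON a.dept_id = b.id

Result:
name  | department
------+-----------
Mia   | Finance   
Eve   | Finance   
Beth  | Research  
Ivan  | Security  
Karen | Product   
Hank  | Security  
Iris  | Finance   


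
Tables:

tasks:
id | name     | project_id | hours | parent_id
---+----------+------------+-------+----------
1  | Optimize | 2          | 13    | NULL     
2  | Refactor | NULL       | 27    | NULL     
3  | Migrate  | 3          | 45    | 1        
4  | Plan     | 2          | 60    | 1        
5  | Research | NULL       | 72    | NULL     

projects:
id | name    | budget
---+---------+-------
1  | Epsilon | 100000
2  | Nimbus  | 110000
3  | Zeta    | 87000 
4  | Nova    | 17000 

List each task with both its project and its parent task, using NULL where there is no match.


Two LEFT JOINs from the same base table tasks: one to projects via project_id, one to tasks itself via parent_id. Both are LEFT so every task is preserved.
Match against projects:
  - task 1 (Optimize): project_id=2 -> matches Nimbus
  - task 2 (Refactor): project_id=NULL, no match -> kept with NULL
  - task 3 (Migrate): project_id=3 -> matches Zeta
  - task 4 (Plan): project_id=2 -> matches Nimbus
  - task 5 (Research): project_id=NULL, no match -> kept with NULL
Match against tasks (self):
  - task 1 (Optimize): parent_id=NULL -> NULL
  - task 2 (Refactor): parent_id=NULL -> NULL
  - task 3 (Migrate): parent_id=1 -> Optimize
  - task 4 (Plan): parent_id=1 -> Optimize
  - task 5 (Research): parent_id=NULL -> NULL

SQL:
SELECT a.name, b.name AS project, c.name AS parent
FROM tasks a
LEFT JOIN projects b ON a.project_id = b.id
LEFT JOIN tasks c ON a.parent_id = c.id

Result:
name     | project | parent  
---------+---------+---------
Optimize | Nimbus  | NULL    
Refactor | NULL    | NULL    
Migrate  | Zeta    | Optimize
Plan     | Nimbus  | Optimize
Research | NULL    | NULL    


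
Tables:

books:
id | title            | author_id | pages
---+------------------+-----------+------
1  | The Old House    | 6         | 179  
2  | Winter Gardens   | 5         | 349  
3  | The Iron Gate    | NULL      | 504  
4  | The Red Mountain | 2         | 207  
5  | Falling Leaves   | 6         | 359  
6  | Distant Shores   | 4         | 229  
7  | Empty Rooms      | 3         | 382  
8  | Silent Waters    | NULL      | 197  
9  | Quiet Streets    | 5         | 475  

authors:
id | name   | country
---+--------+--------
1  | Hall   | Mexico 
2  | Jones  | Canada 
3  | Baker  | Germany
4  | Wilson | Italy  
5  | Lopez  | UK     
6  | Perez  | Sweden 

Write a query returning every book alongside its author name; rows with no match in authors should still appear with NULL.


LEFT JOIN keeps every row from books (the left table); where author_id has no match in authors, the author columns become NULL. Walk through each book:
  - book 1 (The Old House): author_id=6 -> matches Perez
  - book 2 (Winter Gardens): author_id=5 -> matches Lopez
  - book 3 (The Iron Gate): author_id=NULL, no match -> kept with NULL
  - book 4 (The Red Mountain): author_id=2 -> matches Jones
  - book 5 (Falling Leaves): author_id=6 -> matches Perez
  - book 6 (Distant Shores): author_id=4 -> matches Wilson
  - book 7 (Empty Rooms): author_id=3 -> matches Baker
  - book 8 (Silent Waters): author_id=NULL, no match -> kept with NULL
  - book 9 (Quiet Streets): author_id=5 -> matches Lopez
All 9 rows appear; 2 have NULL author.

SQL:
SELECT a.title, b.name AS author
FROM books a
LEFT JOIN authors b ON a.author_id = b.id

Result:
title            | author
-----------------+-------
The Old House    | Perez 
Winter Gardens   | Lopez 
The Iron Gate    | NULL  
The Red Mountain | Jones 
Falling Leaves   | Perez 
Distant Shores   | Wilson
Empty Rooms      | Baker 
Silent Waters    | NULL  
Quiet Streets    | Lopez 


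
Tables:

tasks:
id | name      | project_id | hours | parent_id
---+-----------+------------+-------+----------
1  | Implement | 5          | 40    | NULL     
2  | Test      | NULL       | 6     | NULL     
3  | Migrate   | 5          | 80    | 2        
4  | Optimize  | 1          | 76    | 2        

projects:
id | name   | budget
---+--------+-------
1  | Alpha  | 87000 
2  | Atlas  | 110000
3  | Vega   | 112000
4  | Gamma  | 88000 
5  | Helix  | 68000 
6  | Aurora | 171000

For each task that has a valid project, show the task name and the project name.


INNER JOIN keeps only tasks rows whose project_id matches an id in projects. Walk through each task:
  - task 1 (Implement): project_id=5 -> matches Helix
  - task 2 (Test): project_id=NULL, no match -> dropped
  - task 3 (Migrate): project_id=5 -> matches Helix
  - task 4 (Optimize): project_id=1 -> matches Alpha
So 1 of 4 rows is dropped.

SQL:
SELECT a.name, b.name AS project
FROM tasks a
INNER JOIN projects b ON a.project_id = b.id

Result:
name      | project
----------+--------
Implement | Helix  
Migrate   | Helix  
Optimize  | Alpha  


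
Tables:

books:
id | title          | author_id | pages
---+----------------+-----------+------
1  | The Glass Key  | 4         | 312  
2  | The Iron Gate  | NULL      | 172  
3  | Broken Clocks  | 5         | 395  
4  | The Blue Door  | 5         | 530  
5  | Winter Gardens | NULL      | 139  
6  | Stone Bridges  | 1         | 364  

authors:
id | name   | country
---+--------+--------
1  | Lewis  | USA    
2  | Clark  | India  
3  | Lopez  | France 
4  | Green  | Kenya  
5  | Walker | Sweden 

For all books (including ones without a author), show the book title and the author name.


LEFT JOIN keeps every row from books (the left table); where author_id has no match in authors, the author columns become NULL. Walk through each book:
  - book 1 (The Glass Key): author_id=4 -> matches Green
  - book 2 (The Iron Gate): author_id=NULL, no match -> kept with NULL
  - book 3 (Broken Clocks): author_id=5 -> matches Walker
  - book 4 (The Blue Door): author_id=5 -> matches Walker
  - book 5 (Winter Gardens): author_id=NULL, no match -> kept with NULL
  - book 6 (Stone Bridges): author_id=1 -> matches Lewis
All 6 rows appear; 2 have NULL author.

SQL:
SELECT a.title, b.name AS author
FROM books a
LEFT JOIN authors b ON a.author_id = b.id

Result:
title          | author
---------------+-------
The Glass Key  | Green 
The Iron Gate  | NULL  
Broken Clocks  | Walker
The Blue Door  | Walker
Winter Gardens | NULL  
Stone Bridges  | Lewis 


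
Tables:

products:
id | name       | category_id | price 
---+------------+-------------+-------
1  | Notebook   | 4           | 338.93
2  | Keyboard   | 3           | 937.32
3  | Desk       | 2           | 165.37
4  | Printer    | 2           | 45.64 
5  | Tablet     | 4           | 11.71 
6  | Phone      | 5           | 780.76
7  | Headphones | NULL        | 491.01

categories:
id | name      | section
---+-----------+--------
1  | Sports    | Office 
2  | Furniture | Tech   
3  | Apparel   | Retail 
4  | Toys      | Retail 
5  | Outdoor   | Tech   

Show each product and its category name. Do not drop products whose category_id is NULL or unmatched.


LEFT JOIN keeps every row from products (the left table); where category_id has no match in categories, the category columns become NULL. Walk through each product:
  - product 1 (Notebook): category_id=4 -> matches Toys
  - product 2 (Keyboard): category_id=3 -> matches Apparel
  - product 3 (Desk): category_id=2 -> matches Furniture
  - product 4 (Printer): category_id=2 -> matches Furniture
  - product 5 (Tablet): category_id=4 -> matches Toys
  - product 6 (Phone): category_id=5 -> matches Outdoor
  - product 7 (Headphones): category_id=NULL, no match -> kept with NULL
All 7 rows appear; 1 has NULL category.

SQL:
SELECT a.name, b.name AS category
FROM products a
LEFT JOIN categories b ON a.category_id = b.id

Result:
name       | category 
-----------+----------
Notebook   | Toys     
Keyboard   | Apparel  
Desk       | Furniture
Printer    | Furniture
Tablet     | Toys     
Phone      | Outdoor  
Headphones | NULL     


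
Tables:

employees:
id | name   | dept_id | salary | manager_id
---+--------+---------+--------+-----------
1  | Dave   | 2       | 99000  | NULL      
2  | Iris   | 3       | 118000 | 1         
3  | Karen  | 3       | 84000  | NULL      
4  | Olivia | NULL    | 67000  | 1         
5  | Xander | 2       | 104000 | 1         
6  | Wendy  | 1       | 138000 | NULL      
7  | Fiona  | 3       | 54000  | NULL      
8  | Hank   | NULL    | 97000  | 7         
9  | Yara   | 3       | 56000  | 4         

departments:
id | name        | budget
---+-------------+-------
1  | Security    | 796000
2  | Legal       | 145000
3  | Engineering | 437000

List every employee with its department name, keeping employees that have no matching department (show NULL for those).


LEFT JOIN keeps every row from employees (the left table); where dept_id has no match in departments, the department columns become NULL. Walk through each employee:
  - employee 1 (Dave): dept_id=2 -> matches Legal
  - employee 2 (Iris): dept_id=3 -> matches Engineering
  - employee 3 (Karen): dept_id=3 -> matches Engineering
  - employee 4 (Olivia): dept_id=NULL, no match -> kept with NULL
  - employee 5 (Xander): dept_id=2 -> matches Legal
  - employee 6 (Wendy): dept_id=1 -> matches Security
  - employee 7 (Fiona): dept_id=3 -> matches Engineering
  - employee 8 (Hank): dept_id=NULL, no match -> kept with NULL
  - employee 9 (Yara): dept_id=3 -> matches Engineering
All 9 rows appear; 2 have NULL department.

SQL:
SELECT a.name, b.name AS department
FROM employees a
LEFT JOIN departments b ON a.dept_id = b.id

Result:
name   | department 
-------+------------
Dave   | Legal      
Iris   | Engineering
Karen  | Engineering
Olivia | NULL       
Xander | Legal      
Wendy  | Security   
Fiona  | Engineering
Hank   | NULL       
Yara   | Engineering


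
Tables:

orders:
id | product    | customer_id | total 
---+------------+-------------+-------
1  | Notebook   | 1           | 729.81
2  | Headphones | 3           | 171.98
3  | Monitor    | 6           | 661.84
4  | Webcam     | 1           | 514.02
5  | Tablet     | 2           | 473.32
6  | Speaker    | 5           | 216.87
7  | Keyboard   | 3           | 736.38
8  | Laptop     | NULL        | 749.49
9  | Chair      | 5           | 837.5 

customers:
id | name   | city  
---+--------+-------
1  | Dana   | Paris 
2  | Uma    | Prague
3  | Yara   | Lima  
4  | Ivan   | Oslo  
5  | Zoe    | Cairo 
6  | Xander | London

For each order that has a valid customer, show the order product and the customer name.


INNER JOIN keeps only orders rows whose customer_id matches an id in customers. Walk through each order:
  - order 1 (Notebook): customer_id=1 -> matches Dana
  - order 2 (Headphones): customer_id=3 -> matches Yara
  - order 3 (Monitor): customer_id=6 -> matches Xander
  - order 4 (Webcam): customer_id=1 -> matches Dana
  - order 5 (Tablet): customer_id=2 -> matches Uma
  - order 6 (Speaker): customer_id=5 -> matches Zoe
  - order 7 (Keyboard): customer_id=3 -> matches Yara
  - order 8 (Laptop): customer_id=NULL, no match -> dropped
  - order 9 (Chair): customer_id=5 -> matches Zoe
So 1 of 9 rows is dropped.

SQL:
SELECT a.product, b.name AS customer
FROM orders a
INNER JOIN customers b ON a.customer_id = b.id

Result:
product    | customer
-----------+---------
Notebook   | Dana    
Headphones | Yara    
Monitor    | Xander  
Webcam     | Dana    
Tablet     | Uma     
Speaker    | Zoe     
Keyboard   | Yara    
Chair      | Zoe     


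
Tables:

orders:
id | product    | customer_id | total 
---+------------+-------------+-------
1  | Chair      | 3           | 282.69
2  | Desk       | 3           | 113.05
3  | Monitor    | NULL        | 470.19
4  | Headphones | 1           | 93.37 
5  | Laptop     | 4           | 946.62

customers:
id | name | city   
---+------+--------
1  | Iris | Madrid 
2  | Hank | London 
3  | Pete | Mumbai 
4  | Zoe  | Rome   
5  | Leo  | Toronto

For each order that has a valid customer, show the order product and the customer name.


INNER JOIN keeps only orders rows whose customer_id matches an id in customers. Walk through each order:
  - order 1 (Chair): customer_id=3 -> matches Pete
  - order 2 (Desk): customer_id=3 -> matches Pete
  - order 3 (Monitor): customer_id=NULL, no match -> dropped
  - order 4 (Headphones): customer_id=1 -> matches Iris
  - order 5 (Laptop): customer_id=4 -> matches Zoe
So 1 of 5 rows is dropped.

SQL:
SELECT a.product, b.name AS customer
FROM orders a
INNER JOIN customers b ON a.customer_id = b.id

Result:
product    | customer
-----------+---------
Chair      | Pete    
Desk       | Pete    
Headphones | Iris    
Laptop     | Zoe     
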